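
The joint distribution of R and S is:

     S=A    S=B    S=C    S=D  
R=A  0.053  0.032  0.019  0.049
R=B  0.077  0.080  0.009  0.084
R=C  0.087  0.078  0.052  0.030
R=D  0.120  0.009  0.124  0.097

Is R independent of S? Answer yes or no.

no

P(R=D) = 0.350 and P(S=B) = 0.199, so their product is 0.06965, but P(R=D, S=B) = 0.009. Since these differ, R and S are not independent.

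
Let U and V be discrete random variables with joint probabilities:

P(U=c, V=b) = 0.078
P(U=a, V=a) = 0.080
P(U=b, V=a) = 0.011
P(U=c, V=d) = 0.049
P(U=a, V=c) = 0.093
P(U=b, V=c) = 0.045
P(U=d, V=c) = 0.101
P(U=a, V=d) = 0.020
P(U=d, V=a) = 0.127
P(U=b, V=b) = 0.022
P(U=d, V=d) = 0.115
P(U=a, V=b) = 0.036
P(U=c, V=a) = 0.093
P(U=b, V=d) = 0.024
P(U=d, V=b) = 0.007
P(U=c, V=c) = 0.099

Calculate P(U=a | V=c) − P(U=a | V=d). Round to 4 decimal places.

0.1790

P(V=c) = 0.093 + 0.045 + 0.099 + 0.101 = 0.338; P(U=a | V=c) = 0.093/0.338 = 0.27515.
P(V=d) = 0.020 + 0.024 + 0.049 + 0.115 = 0.208; P(U=a | V=d) = 0.020/0.208 = 0.09615.
Difference = 0.1790.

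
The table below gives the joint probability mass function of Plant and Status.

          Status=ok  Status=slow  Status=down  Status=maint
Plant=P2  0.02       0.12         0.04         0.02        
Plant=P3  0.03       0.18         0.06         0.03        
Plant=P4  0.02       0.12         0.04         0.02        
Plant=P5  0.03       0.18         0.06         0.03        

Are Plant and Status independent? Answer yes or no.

yes

Every cell satisfies P(Plant,Status) = P(Plant)·P(Status). For instance P(Plant=P2) = 0.20, P(Status=maint) = 0.10, and 0.20×0.10 = 0.02 matches the joint entry. So Plant and Status are independent.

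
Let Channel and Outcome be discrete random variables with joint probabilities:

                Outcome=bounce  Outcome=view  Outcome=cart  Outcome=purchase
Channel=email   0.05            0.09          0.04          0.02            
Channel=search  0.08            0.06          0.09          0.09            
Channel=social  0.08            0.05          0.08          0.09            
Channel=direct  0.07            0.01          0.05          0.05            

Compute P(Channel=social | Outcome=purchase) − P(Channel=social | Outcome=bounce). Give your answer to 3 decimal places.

0.074

P(Outcome=purchase) = 0.02 + 0.09 + 0.09 + 0.05 = 0.25; P(Channel=social | Outcome=purchase) = 0.09/0.25 = 0.3600.
P(Outcome=bounce) = 0.05 + 0.08 + 0.08 + 0.07 = 0.28; P(Channel=social | Outcome=bounce) = 0.08/0.28 = 0.2857.
Difference = 0.074.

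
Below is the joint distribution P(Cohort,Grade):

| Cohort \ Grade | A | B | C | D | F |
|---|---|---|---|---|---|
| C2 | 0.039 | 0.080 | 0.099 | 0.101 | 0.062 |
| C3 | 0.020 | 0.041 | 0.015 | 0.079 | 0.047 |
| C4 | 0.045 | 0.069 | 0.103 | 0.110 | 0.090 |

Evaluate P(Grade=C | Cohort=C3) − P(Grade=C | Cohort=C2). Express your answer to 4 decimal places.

P(Cohort=C3) = 0.020 + 0.041 + 0.015 + 0.079 + 0.047 = 0.202; P(Grade=C | Cohort=C3) = 0.015/0.202 = 0.07426.
P(Cohort=C2) = 0.039 + 0.080 + 0.099 + 0.101 + 0.062 = 0.381; P(Grade=C | Cohort=C2) = 0.099/0.381 = 0.25984.
Difference = -0.1856.

-0.1856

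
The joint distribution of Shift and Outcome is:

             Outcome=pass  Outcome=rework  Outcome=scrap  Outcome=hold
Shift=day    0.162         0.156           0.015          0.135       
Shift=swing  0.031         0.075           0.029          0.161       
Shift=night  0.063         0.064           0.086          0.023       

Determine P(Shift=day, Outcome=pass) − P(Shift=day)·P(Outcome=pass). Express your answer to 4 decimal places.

P(Shift=day) = 0.162 + 0.156 + 0.015 + 0.135 = 0.468.
P(Outcome=pass) = 0.162 + 0.031 + 0.063 = 0.256.
P(Shift=day, Outcome=pass) − P(Shift=day)P(Outcome=pass) = 0.162 − 0.468×0.256 = 0.0422.

0.0422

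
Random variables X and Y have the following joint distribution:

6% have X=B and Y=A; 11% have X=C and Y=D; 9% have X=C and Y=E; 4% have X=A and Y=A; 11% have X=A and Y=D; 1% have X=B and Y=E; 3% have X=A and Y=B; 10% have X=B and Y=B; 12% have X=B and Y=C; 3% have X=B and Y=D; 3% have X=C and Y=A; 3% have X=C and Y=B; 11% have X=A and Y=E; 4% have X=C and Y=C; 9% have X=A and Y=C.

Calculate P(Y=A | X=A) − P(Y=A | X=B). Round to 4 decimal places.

P(X=A) = 0.04 + 0.03 + 0.09 + 0.11 + 0.11 = 0.38; P(Y=A | X=A) = 0.04/0.38 = 0.10526.
P(X=B) = 0.06 + 0.10 + 0.12 + 0.03 + 0.01 = 0.32; P(Y=A | X=B) = 0.06/0.32 = 0.18750.
Difference = -0.0822.

-0.0822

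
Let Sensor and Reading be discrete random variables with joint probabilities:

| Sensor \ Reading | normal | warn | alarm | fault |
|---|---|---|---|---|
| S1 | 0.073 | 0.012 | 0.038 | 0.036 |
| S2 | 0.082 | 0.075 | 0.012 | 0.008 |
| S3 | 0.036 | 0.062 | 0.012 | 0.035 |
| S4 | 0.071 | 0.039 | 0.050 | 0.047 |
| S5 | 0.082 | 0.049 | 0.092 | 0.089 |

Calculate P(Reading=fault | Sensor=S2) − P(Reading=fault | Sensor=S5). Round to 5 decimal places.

P(Sensor=S2) = 0.082 + 0.075 + 0.012 + 0.008 = 0.177; P(Reading=fault | Sensor=S2) = 0.008/0.177 = 0.045198.
P(Sensor=S5) = 0.082 + 0.049 + 0.092 + 0.089 = 0.312; P(Reading=fault | Sensor=S5) = 0.089/0.312 = 0.285256.
Difference = -0.24006.

-0.24006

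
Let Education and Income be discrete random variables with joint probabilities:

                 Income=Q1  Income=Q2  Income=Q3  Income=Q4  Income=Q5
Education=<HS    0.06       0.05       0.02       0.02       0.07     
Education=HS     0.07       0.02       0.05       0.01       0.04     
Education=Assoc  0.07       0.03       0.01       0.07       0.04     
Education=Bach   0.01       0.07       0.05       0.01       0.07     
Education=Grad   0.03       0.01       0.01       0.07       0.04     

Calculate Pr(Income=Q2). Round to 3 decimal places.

0.180

P(Income=Q2) = 0.05 + 0.02 + 0.03 + 0.07 + 0.01 = 0.18.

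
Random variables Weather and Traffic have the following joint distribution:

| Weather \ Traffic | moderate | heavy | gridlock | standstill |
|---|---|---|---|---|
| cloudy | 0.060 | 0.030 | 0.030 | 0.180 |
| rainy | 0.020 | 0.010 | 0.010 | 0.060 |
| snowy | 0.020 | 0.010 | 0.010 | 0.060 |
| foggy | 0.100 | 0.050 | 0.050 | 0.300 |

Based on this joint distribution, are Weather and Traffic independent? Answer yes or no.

yes

Every cell satisfies P(Weather,Traffic) = P(Weather)·P(Traffic). For instance P(Weather=rainy) = 0.100, P(Traffic=gridlock) = 0.100, and 0.100×0.100 = 0.010 matches the joint entry. So Weather and Traffic are independent.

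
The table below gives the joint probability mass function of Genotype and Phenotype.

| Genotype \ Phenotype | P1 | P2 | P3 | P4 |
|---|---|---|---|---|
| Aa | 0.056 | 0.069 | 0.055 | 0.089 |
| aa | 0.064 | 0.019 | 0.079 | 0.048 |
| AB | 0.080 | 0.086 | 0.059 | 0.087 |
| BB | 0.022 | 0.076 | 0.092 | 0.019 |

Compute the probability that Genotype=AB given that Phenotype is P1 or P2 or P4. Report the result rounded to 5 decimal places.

0.35385

P(Phenotype=P1) = 0.056 + 0.064 + 0.080 + 0.022 = 0.222.
P(Phenotype=P2) = 0.069 + 0.019 + 0.086 + 0.076 = 0.250.
P(Phenotype=P4) = 0.089 + 0.048 + 0.087 + 0.019 = 0.243.
P(Phenotype ∈ {P1, P2, P4}) = 0.222 + 0.250 + 0.243 = 0.715; P(Genotype=AB, Phenotype ∈ {P1, P2, P4}) = 0.080 + 0.086 + 0.087 = 0.253.
P(Genotype=AB | Phenotype ∈ {P1, P2, P4}) = 0.253/0.715 = 0.35385.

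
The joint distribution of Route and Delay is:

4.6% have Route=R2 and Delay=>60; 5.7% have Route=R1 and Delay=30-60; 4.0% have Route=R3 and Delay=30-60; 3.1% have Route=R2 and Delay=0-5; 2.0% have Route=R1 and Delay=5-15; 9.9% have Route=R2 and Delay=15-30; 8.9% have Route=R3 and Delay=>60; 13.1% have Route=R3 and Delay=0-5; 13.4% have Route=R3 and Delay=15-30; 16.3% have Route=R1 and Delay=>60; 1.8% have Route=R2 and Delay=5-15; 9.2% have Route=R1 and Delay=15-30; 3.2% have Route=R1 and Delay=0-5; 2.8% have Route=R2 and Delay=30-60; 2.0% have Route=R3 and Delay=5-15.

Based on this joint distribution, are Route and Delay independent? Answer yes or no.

no

P(Route=R1) = 0.364 and P(Delay=>60) = 0.298, so their product is 0.10847, but P(Route=R1, Delay=>60) = 0.163. Since these differ, Route and Delay are not independent.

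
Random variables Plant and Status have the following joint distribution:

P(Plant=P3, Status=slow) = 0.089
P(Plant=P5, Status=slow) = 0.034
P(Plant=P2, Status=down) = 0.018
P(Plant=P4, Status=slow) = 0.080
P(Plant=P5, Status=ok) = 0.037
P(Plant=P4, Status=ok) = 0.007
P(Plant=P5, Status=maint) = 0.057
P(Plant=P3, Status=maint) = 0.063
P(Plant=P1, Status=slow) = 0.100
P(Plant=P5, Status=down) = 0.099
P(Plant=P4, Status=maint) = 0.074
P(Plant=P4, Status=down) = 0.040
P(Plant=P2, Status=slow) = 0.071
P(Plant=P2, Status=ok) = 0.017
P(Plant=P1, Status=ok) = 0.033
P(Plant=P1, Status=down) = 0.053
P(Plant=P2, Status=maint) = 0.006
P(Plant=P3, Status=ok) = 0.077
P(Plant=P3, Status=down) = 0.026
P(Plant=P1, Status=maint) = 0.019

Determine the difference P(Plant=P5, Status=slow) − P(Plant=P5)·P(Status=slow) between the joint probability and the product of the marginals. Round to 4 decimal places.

P(Plant=P5) = 0.037 + 0.034 + 0.099 + 0.057 = 0.227.
P(Status=slow) = 0.100 + 0.071 + 0.089 + 0.080 + 0.034 = 0.374.
P(Plant=P5, Status=slow) − P(Plant=P5)P(Status=slow) = 0.034 − 0.227×0.374 = -0.0509.

-0.0509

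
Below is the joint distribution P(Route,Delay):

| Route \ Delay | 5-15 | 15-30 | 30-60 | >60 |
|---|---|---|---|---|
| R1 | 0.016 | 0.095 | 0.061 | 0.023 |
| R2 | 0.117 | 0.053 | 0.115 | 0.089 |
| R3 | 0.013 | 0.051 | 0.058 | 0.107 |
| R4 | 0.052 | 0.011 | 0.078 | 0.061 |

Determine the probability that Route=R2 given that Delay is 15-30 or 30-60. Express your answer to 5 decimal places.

P(Delay=15-30) = 0.095 + 0.053 + 0.051 + 0.011 = 0.210.
P(Delay=30-60) = 0.061 + 0.115 + 0.058 + 0.078 = 0.312.
P(Delay ∈ {15-30, 30-60}) = 0.210 + 0.312 = 0.522; P(Route=R2, Delay ∈ {15-30, 30-60}) = 0.053 + 0.115 = 0.168.
P(Route=R2 | Delay ∈ {15-30, 30-60}) = 0.168/0.522 = 0.32184.

0.32184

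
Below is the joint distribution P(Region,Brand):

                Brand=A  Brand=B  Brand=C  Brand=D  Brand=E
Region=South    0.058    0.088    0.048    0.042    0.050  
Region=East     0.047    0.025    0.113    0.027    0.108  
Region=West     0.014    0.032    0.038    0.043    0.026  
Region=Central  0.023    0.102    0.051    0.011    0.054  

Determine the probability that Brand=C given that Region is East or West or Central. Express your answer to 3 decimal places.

0.283

P(Region=East) = 0.047 + 0.025 + 0.113 + 0.027 + 0.108 = 0.320.
P(Region=West) = 0.014 + 0.032 + 0.038 + 0.043 + 0.026 = 0.153.
P(Region=Central) = 0.023 + 0.102 + 0.051 + 0.011 + 0.054 = 0.241.
P(Region ∈ {East, West, Central}) = 0.320 + 0.153 + 0.241 = 0.714; P(Brand=C, Region ∈ {East, West, Central}) = 0.113 + 0.038 + 0.051 = 0.202.
P(Brand=C | Region ∈ {East, West, Central}) = 0.202/0.714 = 0.283.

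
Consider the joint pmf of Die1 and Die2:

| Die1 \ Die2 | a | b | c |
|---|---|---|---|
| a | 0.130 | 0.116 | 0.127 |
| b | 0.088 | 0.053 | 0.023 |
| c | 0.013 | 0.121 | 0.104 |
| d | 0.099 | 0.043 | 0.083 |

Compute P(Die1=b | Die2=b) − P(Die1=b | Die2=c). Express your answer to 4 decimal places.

0.0909

P(Die2=b) = 0.116 + 0.053 + 0.121 + 0.043 = 0.333; P(Die1=b | Die2=b) = 0.053/0.333 = 0.15916.
P(Die2=c) = 0.127 + 0.023 + 0.104 + 0.083 = 0.337; P(Die1=b | Die2=c) = 0.023/0.337 = 0.06825.
Difference = 0.0909.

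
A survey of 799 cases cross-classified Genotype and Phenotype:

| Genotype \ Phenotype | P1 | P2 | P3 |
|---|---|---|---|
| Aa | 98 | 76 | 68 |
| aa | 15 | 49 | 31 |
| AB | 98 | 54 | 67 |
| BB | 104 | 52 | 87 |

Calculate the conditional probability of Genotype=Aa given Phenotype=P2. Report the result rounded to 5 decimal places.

0.32900

Total with Phenotype=P2: 76 + 49 + 54 + 52 = 231.
P(Genotype=Aa | Phenotype=P2) = 76/231 = 0.32900.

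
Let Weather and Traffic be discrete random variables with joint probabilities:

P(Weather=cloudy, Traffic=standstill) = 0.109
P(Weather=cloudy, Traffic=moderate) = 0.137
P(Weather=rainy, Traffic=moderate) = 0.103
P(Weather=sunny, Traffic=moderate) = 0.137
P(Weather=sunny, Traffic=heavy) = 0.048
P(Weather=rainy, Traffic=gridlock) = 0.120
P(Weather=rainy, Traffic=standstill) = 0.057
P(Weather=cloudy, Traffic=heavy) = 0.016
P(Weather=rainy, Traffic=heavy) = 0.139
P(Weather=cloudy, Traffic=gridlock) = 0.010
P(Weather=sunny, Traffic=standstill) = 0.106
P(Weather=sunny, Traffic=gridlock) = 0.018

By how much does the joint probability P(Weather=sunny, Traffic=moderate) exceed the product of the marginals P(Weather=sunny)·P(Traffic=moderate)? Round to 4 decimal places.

0.0205

P(Weather=sunny) = 0.137 + 0.048 + 0.018 + 0.106 = 0.309.
P(Traffic=moderate) = 0.137 + 0.137 + 0.103 = 0.377.
P(Weather=sunny, Traffic=moderate) − P(Weather=sunny)P(Traffic=moderate) = 0.137 − 0.309×0.377 = 0.0205.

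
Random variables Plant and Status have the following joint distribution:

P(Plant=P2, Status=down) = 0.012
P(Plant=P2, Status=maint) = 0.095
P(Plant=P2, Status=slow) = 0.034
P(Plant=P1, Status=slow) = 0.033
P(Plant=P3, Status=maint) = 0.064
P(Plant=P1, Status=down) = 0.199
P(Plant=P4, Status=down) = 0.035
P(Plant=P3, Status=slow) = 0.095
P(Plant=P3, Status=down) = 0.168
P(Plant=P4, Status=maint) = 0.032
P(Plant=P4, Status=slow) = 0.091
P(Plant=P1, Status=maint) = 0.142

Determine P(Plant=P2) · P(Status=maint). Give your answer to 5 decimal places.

P(Plant=P2) = 0.034 + 0.012 + 0.095 = 0.141.
P(Status=maint) = 0.142 + 0.095 + 0.064 + 0.032 = 0.333.
Product: 0.141 × 0.333 = 0.04695.

0.04695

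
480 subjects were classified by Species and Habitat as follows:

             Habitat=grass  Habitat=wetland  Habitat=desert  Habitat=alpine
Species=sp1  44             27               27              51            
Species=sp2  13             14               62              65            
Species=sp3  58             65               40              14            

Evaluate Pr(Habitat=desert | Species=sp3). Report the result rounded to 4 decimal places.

Total with Species=sp3: 58 + 65 + 40 + 14 = 177.
P(Habitat=desert | Species=sp3) = 40/177 = 0.2260.

0.2260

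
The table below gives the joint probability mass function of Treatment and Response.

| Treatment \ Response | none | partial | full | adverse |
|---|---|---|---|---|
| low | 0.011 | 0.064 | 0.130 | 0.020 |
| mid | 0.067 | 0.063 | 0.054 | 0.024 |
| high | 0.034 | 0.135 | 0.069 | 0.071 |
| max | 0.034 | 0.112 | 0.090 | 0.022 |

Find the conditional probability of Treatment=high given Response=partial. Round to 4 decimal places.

0.3610

P(Response=partial) = 0.064 + 0.063 + 0.135 + 0.112 = 0.374.
P(Treatment=high | Response=partial) = 0.135/0.374 = 0.3610.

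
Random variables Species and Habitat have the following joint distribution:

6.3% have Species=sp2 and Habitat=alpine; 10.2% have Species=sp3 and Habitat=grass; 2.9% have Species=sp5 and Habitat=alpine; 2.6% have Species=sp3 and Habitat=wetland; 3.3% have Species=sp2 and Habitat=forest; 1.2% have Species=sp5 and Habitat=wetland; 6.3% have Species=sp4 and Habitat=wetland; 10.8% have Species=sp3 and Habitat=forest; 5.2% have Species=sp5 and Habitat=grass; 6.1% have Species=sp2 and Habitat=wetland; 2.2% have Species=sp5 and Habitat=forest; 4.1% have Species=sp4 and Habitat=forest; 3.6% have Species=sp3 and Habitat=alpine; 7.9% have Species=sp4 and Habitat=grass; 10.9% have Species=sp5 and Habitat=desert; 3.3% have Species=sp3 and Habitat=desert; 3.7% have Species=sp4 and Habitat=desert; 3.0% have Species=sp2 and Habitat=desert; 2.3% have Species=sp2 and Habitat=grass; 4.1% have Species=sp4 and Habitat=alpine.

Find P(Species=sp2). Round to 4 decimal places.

P(Species=sp2) = 0.033 + 0.023 + 0.061 + 0.030 + 0.063 = 0.210.

0.2100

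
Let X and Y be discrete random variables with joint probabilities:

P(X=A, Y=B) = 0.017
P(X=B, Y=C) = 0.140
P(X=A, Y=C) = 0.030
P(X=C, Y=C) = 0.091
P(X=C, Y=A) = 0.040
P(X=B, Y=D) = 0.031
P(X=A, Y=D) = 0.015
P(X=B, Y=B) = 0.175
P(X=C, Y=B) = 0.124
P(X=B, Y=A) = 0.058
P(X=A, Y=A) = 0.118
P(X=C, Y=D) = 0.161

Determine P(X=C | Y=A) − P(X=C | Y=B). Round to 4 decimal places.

P(Y=A) = 0.118 + 0.058 + 0.040 = 0.216; P(X=C | Y=A) = 0.040/0.216 = 0.18519.
P(Y=B) = 0.017 + 0.175 + 0.124 = 0.316; P(X=C | Y=B) = 0.124/0.316 = 0.39241.
Difference = -0.2072.

-0.2072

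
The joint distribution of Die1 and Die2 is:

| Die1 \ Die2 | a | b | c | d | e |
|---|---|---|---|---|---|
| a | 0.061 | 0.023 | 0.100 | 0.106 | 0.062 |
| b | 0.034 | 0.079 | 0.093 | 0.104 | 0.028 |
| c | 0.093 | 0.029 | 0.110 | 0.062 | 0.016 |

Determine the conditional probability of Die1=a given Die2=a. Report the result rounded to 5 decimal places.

0.32447

P(Die2=a) = 0.061 + 0.034 + 0.093 = 0.188.
P(Die1=a | Die2=a) = 0.061/0.188 = 0.32447.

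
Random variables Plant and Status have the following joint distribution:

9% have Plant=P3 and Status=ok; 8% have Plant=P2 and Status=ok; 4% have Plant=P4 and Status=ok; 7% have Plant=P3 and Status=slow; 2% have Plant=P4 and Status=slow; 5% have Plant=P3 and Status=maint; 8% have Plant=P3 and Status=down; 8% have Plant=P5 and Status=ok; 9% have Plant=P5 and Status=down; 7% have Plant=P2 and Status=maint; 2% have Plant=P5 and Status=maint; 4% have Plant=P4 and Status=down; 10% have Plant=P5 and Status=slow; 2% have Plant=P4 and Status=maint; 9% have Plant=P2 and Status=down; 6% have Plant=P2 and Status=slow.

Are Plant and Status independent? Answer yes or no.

no

P(Plant=P5) = 0.29 and P(Status=slow) = 0.25, so their product is 0.0725, but P(Plant=P5, Status=slow) = 0.10. Since these differ, Plant and Status are not independent.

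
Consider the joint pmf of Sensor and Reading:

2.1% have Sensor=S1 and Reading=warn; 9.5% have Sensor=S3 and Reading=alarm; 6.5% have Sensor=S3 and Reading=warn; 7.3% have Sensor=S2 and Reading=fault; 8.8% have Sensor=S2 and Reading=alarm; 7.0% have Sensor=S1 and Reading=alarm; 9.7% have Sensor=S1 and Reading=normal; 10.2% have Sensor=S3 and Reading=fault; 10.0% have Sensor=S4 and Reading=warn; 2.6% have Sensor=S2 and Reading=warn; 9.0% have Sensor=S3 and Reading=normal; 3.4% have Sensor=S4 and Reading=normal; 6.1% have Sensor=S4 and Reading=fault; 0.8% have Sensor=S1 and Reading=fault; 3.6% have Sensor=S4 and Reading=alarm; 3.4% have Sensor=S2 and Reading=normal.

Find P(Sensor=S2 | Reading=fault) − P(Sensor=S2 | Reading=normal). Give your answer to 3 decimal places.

P(Reading=fault) = 0.008 + 0.073 + 0.102 + 0.061 = 0.244; P(Sensor=S2 | Reading=fault) = 0.073/0.244 = 0.2992.
P(Reading=normal) = 0.097 + 0.034 + 0.090 + 0.034 = 0.255; P(Sensor=S2 | Reading=normal) = 0.034/0.255 = 0.1333.
Difference = 0.166.

0.166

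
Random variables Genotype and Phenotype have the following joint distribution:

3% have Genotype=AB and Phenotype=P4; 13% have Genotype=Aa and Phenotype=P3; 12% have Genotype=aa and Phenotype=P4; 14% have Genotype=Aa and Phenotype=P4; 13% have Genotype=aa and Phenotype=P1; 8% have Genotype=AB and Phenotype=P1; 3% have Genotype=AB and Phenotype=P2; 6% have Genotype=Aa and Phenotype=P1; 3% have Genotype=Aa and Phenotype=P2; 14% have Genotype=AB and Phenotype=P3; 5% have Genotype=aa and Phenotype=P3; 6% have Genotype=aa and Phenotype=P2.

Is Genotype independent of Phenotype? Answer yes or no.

P(Genotype=aa) = 0.36 and P(Phenotype=P3) = 0.32, so their product is 0.1152, but P(Genotype=aa, Phenotype=P3) = 0.05. Since these differ, Genotype and Phenotype are not independent.

no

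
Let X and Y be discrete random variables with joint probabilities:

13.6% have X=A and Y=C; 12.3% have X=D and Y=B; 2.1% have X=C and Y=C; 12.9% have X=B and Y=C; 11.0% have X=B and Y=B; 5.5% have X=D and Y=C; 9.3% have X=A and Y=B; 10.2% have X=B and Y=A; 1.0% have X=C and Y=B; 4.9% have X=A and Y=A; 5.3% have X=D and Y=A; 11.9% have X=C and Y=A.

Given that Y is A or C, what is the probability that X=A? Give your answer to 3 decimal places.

0.279

P(Y=A) = 0.049 + 0.102 + 0.119 + 0.053 = 0.323.
P(Y=C) = 0.136 + 0.129 + 0.021 + 0.055 = 0.341.
P(Y ∈ {A, C}) = 0.323 + 0.341 = 0.664; P(X=A, Y ∈ {A, C}) = 0.049 + 0.136 = 0.185.
P(X=A | Y ∈ {A, C}) = 0.185/0.664 = 0.279.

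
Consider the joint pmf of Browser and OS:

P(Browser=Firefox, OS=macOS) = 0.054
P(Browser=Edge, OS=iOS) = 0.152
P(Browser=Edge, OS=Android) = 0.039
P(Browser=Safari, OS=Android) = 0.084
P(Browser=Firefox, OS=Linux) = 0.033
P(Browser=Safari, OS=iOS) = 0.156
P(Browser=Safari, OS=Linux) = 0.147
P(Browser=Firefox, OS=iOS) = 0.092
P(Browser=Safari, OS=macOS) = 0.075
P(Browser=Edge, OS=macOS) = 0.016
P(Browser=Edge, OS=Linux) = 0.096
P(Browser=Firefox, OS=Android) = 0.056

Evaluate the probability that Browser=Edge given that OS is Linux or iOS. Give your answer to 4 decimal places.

P(OS=Linux) = 0.033 + 0.147 + 0.096 = 0.276.
P(OS=iOS) = 0.092 + 0.156 + 0.152 = 0.400.
P(OS ∈ {Linux, iOS}) = 0.276 + 0.400 = 0.676; P(Browser=Edge, OS ∈ {Linux, iOS}) = 0.096 + 0.152 = 0.248.
P(Browser=Edge | OS ∈ {Linux, iOS}) = 0.248/0.676 = 0.3669.

0.3669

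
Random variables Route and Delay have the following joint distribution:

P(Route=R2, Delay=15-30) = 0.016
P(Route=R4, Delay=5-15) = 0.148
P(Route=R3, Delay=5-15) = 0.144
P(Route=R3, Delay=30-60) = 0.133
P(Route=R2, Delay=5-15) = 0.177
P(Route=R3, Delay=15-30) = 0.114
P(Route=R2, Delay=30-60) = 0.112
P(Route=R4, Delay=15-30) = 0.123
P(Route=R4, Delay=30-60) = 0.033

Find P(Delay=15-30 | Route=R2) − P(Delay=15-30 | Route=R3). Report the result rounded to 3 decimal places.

P(Route=R2) = 0.177 + 0.016 + 0.112 = 0.305; P(Delay=15-30 | Route=R2) = 0.016/0.305 = 0.0525.
P(Route=R3) = 0.144 + 0.114 + 0.133 = 0.391; P(Delay=15-30 | Route=R3) = 0.114/0.391 = 0.2916.
Difference = -0.239.

-0.239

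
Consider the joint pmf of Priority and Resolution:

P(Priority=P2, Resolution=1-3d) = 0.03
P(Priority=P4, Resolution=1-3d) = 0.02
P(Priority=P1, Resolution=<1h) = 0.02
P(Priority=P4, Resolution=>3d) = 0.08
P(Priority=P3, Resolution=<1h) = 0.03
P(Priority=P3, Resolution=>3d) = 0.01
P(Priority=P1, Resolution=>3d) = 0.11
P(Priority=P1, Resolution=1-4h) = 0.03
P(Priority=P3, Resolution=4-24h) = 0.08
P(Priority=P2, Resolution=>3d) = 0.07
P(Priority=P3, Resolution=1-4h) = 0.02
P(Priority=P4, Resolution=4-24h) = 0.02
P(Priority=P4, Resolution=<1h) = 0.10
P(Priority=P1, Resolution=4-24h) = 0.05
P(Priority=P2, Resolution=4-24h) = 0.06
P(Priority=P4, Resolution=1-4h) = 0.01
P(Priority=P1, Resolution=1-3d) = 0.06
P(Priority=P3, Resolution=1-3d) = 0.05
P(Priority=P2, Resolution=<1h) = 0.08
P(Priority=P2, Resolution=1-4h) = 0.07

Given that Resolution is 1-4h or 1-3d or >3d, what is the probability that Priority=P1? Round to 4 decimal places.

0.3571

P(Resolution=1-4h) = 0.03 + 0.07 + 0.02 + 0.01 = 0.13.
P(Resolution=1-3d) = 0.06 + 0.03 + 0.05 + 0.02 = 0.16.
P(Resolution=>3d) = 0.11 + 0.07 + 0.01 + 0.08 = 0.27.
P(Resolution ∈ {1-4h, 1-3d, >3d}) = 0.13 + 0.16 + 0.27 = 0.56; P(Priority=P1, Resolution ∈ {1-4h, 1-3d, >3d}) = 0.03 + 0.06 + 0.11 = 0.20.
P(Priority=P1 | Resolution ∈ {1-4h, 1-3d, >3d}) = 0.20/0.56 = 0.3571.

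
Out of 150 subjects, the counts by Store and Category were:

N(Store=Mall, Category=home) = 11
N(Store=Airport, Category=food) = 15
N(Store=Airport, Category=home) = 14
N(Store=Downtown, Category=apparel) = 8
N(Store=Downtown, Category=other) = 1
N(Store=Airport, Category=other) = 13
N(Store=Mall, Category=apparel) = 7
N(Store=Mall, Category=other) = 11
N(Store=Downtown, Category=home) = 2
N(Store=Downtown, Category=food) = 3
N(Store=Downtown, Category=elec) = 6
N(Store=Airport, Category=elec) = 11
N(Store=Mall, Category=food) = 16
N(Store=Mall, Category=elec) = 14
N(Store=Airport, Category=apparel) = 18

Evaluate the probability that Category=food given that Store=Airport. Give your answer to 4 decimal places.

0.2113

Total with Store=Airport: 15 + 18 + 11 + 14 + 13 = 71.
P(Category=food | Store=Airport) = 15/71 = 0.2113.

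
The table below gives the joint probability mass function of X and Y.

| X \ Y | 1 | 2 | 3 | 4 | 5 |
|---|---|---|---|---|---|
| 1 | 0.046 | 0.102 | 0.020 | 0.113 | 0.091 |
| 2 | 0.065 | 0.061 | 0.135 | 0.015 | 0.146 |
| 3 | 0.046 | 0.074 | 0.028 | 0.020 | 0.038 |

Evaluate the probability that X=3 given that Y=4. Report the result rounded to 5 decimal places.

0.13514

P(Y=4) = 0.113 + 0.015 + 0.020 = 0.148.
P(X=3 | Y=4) = 0.020/0.148 = 0.13514.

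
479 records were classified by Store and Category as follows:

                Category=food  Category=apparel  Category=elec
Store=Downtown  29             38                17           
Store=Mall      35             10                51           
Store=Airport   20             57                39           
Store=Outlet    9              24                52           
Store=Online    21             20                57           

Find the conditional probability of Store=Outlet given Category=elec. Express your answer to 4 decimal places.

Total with Category=elec: 17 + 51 + 39 + 52 + 57 = 216.
P(Store=Outlet | Category=elec) = 52/216 = 0.2407.

0.2407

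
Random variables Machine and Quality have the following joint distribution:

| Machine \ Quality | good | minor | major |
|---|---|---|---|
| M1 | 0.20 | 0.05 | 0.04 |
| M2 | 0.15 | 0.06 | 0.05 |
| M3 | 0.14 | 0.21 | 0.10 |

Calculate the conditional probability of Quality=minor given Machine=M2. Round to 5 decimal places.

P(Machine=M2) = 0.15 + 0.06 + 0.05 = 0.26.
P(Quality=minor | Machine=M2) = 0.06/0.26 = 0.23077.

0.23077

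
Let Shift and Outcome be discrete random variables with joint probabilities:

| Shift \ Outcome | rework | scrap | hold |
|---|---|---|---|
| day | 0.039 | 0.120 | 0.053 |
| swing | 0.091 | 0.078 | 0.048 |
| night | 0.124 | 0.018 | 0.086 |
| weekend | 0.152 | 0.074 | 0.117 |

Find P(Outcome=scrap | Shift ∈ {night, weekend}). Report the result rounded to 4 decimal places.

P(Shift=night) = 0.124 + 0.018 + 0.086 = 0.228.
P(Shift=weekend) = 0.152 + 0.074 + 0.117 = 0.343.
P(Shift ∈ {night, weekend}) = 0.228 + 0.343 = 0.571; P(Outcome=scrap, Shift ∈ {night, weekend}) = 0.018 + 0.074 = 0.092.
P(Outcome=scrap | Shift ∈ {night, weekend}) = 0.092/0.571 = 0.1611.

0.1611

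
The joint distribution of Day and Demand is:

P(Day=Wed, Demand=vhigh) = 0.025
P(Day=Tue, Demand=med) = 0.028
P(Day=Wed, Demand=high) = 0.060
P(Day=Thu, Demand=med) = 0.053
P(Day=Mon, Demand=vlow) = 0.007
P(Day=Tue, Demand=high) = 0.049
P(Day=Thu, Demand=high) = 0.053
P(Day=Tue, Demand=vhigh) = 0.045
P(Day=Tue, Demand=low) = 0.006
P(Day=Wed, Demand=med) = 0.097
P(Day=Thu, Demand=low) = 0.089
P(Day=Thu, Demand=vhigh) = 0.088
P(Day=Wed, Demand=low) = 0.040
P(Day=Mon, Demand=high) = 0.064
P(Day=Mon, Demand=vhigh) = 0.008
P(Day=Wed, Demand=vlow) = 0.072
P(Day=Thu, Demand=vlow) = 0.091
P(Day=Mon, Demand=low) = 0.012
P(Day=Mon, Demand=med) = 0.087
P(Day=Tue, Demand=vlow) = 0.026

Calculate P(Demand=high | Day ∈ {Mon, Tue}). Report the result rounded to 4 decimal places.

P(Day=Mon) = 0.007 + 0.012 + 0.087 + 0.064 + 0.008 = 0.178.
P(Day=Tue) = 0.026 + 0.006 + 0.028 + 0.049 + 0.045 = 0.154.
P(Day ∈ {Mon, Tue}) = 0.178 + 0.154 = 0.332; P(Demand=high, Day ∈ {Mon, Tue}) = 0.064 + 0.049 = 0.113.
P(Demand=high | Day ∈ {Mon, Tue}) = 0.113/0.332 = 0.3404.

0.3404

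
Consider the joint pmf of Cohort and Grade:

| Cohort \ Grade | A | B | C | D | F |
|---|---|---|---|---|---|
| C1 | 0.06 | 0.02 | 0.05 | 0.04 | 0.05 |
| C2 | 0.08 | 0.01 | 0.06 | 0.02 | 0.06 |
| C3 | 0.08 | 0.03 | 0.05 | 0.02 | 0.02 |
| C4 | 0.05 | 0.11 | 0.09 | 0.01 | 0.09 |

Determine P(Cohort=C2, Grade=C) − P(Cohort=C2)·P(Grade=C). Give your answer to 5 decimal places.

0.00250

P(Cohort=C2) = 0.08 + 0.01 + 0.06 + 0.02 + 0.06 = 0.23.
P(Grade=C) = 0.05 + 0.06 + 0.05 + 0.09 = 0.25.
P(Cohort=C2, Grade=C) − P(Cohort=C2)P(Grade=C) = 0.06 − 0.23×0.25 = 0.00250.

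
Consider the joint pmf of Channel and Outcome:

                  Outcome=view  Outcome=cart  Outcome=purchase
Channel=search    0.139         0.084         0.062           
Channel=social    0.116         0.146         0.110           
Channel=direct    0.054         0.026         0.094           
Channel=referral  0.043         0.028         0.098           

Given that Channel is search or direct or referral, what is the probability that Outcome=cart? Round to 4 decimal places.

0.2197

P(Channel=search) = 0.139 + 0.084 + 0.062 = 0.285.
P(Channel=direct) = 0.054 + 0.026 + 0.094 = 0.174.
P(Channel=referral) = 0.043 + 0.028 + 0.098 = 0.169.
P(Channel ∈ {search, direct, referral}) = 0.285 + 0.174 + 0.169 = 0.628; P(Outcome=cart, Channel ∈ {search, direct, referral}) = 0.084 + 0.026 + 0.028 = 0.138.
P(Outcome=cart | Channel ∈ {search, direct, referral}) = 0.138/0.628 = 0.2197.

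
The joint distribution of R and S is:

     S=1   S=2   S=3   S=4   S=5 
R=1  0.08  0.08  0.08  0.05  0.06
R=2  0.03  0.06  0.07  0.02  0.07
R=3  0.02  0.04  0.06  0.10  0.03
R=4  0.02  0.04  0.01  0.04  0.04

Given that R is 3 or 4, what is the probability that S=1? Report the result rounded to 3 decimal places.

0.100

P(R=3) = 0.02 + 0.04 + 0.06 + 0.10 + 0.03 = 0.25.
P(R=4) = 0.02 + 0.04 + 0.01 + 0.04 + 0.04 = 0.15.
P(R ∈ {3, 4}) = 0.25 + 0.15 = 0.40; P(S=1, R ∈ {3, 4}) = 0.02 + 0.02 = 0.04.
P(S=1 | R ∈ {3, 4}) = 0.04/0.40 = 0.100.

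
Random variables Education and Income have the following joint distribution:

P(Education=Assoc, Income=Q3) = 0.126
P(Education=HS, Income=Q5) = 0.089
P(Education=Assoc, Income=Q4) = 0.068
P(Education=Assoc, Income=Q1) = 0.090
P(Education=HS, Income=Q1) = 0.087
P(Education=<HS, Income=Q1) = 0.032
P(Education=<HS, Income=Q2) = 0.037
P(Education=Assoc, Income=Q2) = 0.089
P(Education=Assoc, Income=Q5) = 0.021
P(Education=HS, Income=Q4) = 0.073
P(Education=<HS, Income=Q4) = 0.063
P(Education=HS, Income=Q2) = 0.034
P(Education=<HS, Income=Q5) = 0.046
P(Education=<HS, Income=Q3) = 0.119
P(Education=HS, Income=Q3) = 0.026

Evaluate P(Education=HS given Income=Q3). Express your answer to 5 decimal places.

0.09594

P(Income=Q3) = 0.119 + 0.026 + 0.126 = 0.271.
P(Education=HS | Income=Q3) = 0.026/0.271 = 0.09594.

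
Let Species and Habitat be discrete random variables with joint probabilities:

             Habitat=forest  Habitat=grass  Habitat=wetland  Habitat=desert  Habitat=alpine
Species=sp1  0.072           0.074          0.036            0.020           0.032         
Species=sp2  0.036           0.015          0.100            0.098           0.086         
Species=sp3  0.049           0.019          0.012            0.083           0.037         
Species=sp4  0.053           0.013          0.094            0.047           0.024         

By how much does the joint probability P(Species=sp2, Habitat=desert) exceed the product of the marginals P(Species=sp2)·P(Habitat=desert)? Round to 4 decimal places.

0.0149

P(Species=sp2) = 0.036 + 0.015 + 0.100 + 0.098 + 0.086 = 0.335.
P(Habitat=desert) = 0.020 + 0.098 + 0.083 + 0.047 = 0.248.
P(Species=sp2, Habitat=desert) − P(Species=sp2)P(Habitat=desert) = 0.098 − 0.335×0.248 = 0.0149.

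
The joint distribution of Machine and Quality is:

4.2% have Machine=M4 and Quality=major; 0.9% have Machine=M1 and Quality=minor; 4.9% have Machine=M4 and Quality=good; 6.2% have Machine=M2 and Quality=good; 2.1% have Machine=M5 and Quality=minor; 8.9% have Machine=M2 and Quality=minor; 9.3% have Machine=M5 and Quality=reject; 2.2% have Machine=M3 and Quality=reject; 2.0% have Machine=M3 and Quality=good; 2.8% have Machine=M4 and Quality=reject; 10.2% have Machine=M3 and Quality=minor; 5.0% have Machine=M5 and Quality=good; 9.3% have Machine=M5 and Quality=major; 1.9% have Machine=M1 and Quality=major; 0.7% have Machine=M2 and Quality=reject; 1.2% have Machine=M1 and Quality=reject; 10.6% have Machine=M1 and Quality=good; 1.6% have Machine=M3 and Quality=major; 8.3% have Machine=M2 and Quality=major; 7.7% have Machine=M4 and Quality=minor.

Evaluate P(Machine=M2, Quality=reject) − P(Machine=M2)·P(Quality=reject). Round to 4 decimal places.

-0.0320

P(Machine=M2) = 0.062 + 0.089 + 0.083 + 0.007 = 0.241.
P(Quality=reject) = 0.012 + 0.007 + 0.022 + 0.028 + 0.093 = 0.162.
P(Machine=M2, Quality=reject) − P(Machine=M2)P(Quality=reject) = 0.007 − 0.241×0.162 = -0.0320.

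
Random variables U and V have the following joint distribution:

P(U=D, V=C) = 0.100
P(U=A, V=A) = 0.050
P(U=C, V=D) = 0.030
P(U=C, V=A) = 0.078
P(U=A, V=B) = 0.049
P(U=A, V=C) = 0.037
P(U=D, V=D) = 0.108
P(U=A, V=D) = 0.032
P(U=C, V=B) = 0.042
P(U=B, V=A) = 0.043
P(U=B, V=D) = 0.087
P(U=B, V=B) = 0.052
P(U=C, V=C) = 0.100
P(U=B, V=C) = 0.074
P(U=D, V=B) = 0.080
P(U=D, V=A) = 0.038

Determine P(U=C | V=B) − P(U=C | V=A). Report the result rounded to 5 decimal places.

-0.18486

P(V=B) = 0.049 + 0.052 + 0.042 + 0.080 = 0.223; P(U=C | V=B) = 0.042/0.223 = 0.188341.
P(V=A) = 0.050 + 0.043 + 0.078 + 0.038 = 0.209; P(U=C | V=A) = 0.078/0.209 = 0.373206.
Difference = -0.18486.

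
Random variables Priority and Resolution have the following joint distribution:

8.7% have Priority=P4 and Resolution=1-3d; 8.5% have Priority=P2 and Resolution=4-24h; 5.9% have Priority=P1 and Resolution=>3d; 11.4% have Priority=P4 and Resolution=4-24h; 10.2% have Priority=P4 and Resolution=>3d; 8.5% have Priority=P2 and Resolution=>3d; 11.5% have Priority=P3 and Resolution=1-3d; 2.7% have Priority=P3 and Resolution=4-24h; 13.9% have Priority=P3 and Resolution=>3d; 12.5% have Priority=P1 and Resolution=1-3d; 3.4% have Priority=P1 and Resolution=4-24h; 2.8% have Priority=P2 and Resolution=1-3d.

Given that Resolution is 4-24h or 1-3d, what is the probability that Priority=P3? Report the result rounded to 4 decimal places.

0.2309

P(Resolution=4-24h) = 0.034 + 0.085 + 0.027 + 0.114 = 0.260.
P(Resolution=1-3d) = 0.125 + 0.028 + 0.115 + 0.087 = 0.355.
P(Resolution ∈ {4-24h, 1-3d}) = 0.260 + 0.355 = 0.615; P(Priority=P3, Resolution ∈ {4-24h, 1-3d}) = 0.027 + 0.115 = 0.142.
P(Priority=P3 | Resolution ∈ {4-24h, 1-3d}) = 0.142/0.615 = 0.2309.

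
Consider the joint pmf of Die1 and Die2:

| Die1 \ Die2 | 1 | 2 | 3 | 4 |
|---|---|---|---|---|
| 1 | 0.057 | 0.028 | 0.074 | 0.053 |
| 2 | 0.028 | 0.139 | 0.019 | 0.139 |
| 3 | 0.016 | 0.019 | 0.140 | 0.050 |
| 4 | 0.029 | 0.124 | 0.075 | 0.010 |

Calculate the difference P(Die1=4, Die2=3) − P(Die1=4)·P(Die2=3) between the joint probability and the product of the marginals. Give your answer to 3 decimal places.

0.002

P(Die1=4) = 0.029 + 0.124 + 0.075 + 0.010 = 0.238.
P(Die2=3) = 0.074 + 0.019 + 0.140 + 0.075 = 0.308.
P(Die1=4, Die2=3) − P(Die1=4)P(Die2=3) = 0.075 − 0.238×0.308 = 0.002.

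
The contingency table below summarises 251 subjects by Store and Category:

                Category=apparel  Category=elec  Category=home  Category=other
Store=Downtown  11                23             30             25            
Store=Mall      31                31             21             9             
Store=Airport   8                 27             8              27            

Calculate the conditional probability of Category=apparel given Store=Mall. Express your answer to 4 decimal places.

0.3370

Total with Store=Mall: 31 + 31 + 21 + 9 = 92.
P(Category=apparel | Store=Mall) = 31/92 = 0.3370.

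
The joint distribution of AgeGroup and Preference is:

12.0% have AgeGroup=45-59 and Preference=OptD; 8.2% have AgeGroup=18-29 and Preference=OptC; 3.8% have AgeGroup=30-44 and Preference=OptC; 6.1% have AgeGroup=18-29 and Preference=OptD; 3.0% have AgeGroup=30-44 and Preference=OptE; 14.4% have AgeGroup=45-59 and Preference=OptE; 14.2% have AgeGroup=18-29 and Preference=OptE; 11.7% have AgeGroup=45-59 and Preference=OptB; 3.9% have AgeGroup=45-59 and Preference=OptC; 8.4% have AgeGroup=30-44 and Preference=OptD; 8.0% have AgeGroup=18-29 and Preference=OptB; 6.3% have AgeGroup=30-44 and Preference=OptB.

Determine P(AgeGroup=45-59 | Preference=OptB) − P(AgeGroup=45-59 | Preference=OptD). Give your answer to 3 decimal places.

P(Preference=OptB) = 0.080 + 0.063 + 0.117 = 0.260; P(AgeGroup=45-59 | Preference=OptB) = 0.117/0.260 = 0.4500.
P(Preference=OptD) = 0.061 + 0.084 + 0.120 = 0.265; P(AgeGroup=45-59 | Preference=OptD) = 0.120/0.265 = 0.4528.
Difference = -0.003.

-0.003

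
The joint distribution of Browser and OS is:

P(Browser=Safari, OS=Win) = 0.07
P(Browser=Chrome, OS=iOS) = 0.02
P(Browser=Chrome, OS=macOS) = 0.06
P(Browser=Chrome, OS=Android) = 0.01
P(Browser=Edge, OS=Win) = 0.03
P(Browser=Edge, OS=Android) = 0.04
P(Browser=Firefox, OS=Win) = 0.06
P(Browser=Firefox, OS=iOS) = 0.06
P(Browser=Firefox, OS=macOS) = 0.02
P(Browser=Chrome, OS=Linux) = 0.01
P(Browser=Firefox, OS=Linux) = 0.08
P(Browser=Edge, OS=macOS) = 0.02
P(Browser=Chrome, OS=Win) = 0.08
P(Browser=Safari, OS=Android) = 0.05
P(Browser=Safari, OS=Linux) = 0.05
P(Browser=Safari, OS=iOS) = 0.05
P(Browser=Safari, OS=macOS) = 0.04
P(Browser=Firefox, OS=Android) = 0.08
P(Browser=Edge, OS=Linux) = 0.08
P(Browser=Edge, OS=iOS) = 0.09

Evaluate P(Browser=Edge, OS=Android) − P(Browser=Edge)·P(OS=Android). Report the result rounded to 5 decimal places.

-0.00680

P(Browser=Edge) = 0.03 + 0.02 + 0.08 + 0.09 + 0.04 = 0.26.
P(OS=Android) = 0.01 + 0.08 + 0.05 + 0.04 = 0.18.
P(Browser=Edge, OS=Android) − P(Browser=Edge)P(OS=Android) = 0.04 − 0.26×0.18 = -0.00680.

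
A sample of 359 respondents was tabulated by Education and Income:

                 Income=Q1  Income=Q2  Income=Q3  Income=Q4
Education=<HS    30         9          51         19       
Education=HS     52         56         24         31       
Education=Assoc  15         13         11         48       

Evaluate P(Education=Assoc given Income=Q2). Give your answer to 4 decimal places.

Total with Income=Q2: 9 + 56 + 13 = 78.
P(Education=Assoc | Income=Q2) = 13/78 = 0.1667.

0.1667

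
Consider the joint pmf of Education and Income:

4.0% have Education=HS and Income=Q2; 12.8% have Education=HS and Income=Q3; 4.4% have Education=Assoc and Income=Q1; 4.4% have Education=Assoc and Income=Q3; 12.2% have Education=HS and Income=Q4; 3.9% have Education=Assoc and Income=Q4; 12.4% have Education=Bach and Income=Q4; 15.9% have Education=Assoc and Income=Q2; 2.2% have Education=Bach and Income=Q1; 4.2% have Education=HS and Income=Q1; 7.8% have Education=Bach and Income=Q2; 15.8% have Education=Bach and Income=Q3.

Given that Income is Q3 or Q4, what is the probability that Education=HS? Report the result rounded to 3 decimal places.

0.407

P(Income=Q3) = 0.128 + 0.044 + 0.158 = 0.330.
P(Income=Q4) = 0.122 + 0.039 + 0.124 = 0.285.
P(Income ∈ {Q3, Q4}) = 0.330 + 0.285 = 0.615; P(Education=HS, Income ∈ {Q3, Q4}) = 0.128 + 0.122 = 0.250.
P(Education=HS | Income ∈ {Q3, Q4}) = 0.250/0.615 = 0.407.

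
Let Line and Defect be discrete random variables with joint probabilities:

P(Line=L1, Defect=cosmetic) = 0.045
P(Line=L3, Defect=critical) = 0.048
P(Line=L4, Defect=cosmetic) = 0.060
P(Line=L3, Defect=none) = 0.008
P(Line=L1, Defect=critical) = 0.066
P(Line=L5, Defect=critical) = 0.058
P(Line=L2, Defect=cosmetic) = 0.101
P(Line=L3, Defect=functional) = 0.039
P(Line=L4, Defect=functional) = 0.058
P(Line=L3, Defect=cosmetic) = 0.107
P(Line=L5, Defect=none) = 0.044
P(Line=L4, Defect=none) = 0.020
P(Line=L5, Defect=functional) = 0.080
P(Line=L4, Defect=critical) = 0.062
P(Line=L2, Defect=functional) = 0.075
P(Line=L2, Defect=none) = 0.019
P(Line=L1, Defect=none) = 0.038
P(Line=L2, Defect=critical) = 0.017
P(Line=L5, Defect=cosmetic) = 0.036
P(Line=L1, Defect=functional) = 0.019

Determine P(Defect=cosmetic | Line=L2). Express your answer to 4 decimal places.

0.4764

P(Line=L2) = 0.019 + 0.101 + 0.075 + 0.017 = 0.212.
P(Defect=cosmetic | Line=L2) = 0.101/0.212 = 0.4764.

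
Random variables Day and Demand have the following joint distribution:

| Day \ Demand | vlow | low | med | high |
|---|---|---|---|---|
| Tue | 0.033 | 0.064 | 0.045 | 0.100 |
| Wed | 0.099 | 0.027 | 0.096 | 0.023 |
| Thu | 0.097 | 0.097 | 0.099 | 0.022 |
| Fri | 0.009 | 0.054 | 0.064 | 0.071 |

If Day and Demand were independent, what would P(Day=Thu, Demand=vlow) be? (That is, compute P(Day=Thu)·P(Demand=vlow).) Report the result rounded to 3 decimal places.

P(Day=Thu) = 0.097 + 0.097 + 0.099 + 0.022 = 0.315.
P(Demand=vlow) = 0.033 + 0.099 + 0.097 + 0.009 = 0.238.
Product: 0.315 × 0.238 = 0.075.

0.075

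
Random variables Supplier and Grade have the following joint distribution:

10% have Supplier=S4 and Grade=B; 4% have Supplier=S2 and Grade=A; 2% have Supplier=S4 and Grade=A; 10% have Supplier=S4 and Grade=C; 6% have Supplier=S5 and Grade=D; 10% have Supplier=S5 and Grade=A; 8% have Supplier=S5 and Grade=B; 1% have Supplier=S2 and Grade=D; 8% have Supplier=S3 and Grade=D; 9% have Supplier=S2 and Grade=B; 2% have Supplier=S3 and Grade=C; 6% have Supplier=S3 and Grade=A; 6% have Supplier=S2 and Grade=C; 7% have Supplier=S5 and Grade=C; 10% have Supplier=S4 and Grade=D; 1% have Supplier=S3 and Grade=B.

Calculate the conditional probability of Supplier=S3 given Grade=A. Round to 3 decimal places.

P(Grade=A) = 0.04 + 0.06 + 0.02 + 0.10 = 0.22.
P(Supplier=S3 | Grade=A) = 0.06/0.22 = 0.273.

0.273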